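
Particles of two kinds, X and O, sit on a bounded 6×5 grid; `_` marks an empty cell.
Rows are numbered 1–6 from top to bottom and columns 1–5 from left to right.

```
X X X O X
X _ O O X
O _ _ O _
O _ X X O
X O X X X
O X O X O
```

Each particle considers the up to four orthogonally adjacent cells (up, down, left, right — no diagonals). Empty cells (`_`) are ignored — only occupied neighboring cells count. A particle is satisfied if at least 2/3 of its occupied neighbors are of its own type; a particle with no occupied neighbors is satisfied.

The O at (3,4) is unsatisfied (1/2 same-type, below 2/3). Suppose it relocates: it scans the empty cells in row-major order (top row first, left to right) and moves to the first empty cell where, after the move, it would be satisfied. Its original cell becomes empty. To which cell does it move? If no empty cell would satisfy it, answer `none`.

(3,2)

Vacating (3,4). Empty cells in order:
  (2,2): 1/3 same-type → still unsatisfied.
  (3,2): 1/1 same-type → satisfied — stop here.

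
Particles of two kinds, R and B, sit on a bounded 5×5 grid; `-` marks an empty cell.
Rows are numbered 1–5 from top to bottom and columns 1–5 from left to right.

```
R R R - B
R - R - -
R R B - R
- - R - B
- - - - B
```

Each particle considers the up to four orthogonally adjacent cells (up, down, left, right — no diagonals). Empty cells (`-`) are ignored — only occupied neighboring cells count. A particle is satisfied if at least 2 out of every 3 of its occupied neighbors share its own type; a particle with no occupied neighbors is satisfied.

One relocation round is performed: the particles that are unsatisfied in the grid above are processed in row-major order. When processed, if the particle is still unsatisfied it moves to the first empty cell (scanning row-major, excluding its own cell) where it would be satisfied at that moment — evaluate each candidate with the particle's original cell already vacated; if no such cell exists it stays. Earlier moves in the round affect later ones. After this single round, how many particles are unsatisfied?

Initially unsatisfied (in order): (2,3), (3,2), (3,3), (3,5), (4,3), (4,5).
  (2,3) → (2,2).
  (3,2): now satisfied by earlier moves; stays.
  (3,3) → (2,4).
  (3,5) → (2,3).
  (4,3): now satisfied by earlier moves; stays.
  (4,5): now satisfied by earlier moves; stays.
Resulting grid:
R R R - B
R R R B -
R R - - -
- - R - B
- - - - B
Unsatisfied now: (2,4).

1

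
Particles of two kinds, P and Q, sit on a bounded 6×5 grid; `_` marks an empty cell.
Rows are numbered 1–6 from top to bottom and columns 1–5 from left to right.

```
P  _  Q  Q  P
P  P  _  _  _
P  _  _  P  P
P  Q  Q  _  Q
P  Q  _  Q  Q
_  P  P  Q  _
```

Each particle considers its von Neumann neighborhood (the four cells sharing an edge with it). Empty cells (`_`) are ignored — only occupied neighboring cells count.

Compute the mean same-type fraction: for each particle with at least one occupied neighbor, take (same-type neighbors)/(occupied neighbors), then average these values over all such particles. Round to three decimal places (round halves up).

(1,1)P 1/1
(1,3)Q 1/1
(1,4)Q 1/2
(1,5)P 0/1
(2,1)P 3/3
(2,2)P 1/1
(3,1)P 2/2
(3,4)P 1/1
(3,5)P 1/2
(4,1)P 2/3
(4,2)Q 2/3
(4,3)Q 1/1
(4,5)Q 1/2
(5,1)P 1/2
(5,2)Q 1/3
(5,4)Q 2/2
(5,5)Q 2/2
(6,2)P 1/2
(6,3)P 1/2
(6,4)Q 1/2
Sum over 20 particles: 1/1 + 1/1 + 1/2 + 0/1 + 3/3 + 1/1 + 2/2 + 1/1 + 1/2 + 2/3 + 2/3 + 1/1 + 1/2 + 1/2 + 1/3 + 2/2 + 2/2 + 1/2 + 1/2 + 1/2 = 85/6; mean = 85/6 ÷ 20 = 17/24 = 0.708333… → 0.708.

0.708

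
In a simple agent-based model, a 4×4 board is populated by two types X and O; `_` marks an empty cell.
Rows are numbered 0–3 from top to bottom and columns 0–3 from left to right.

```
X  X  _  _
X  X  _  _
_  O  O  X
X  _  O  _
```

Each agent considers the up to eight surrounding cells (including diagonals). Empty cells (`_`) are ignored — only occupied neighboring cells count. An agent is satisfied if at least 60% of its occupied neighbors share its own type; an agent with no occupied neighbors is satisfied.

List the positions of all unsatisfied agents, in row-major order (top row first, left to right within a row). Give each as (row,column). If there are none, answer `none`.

(2,1), (2,2), (2,3), (3,0)

(0,0)X 3/3 ✓
(0,1)X 3/3 ✓
(1,0)X 3/4 ✓
(1,1)X 3/5 ✓
(2,1)O 2/5 ✗
(2,2)O 2/4 ✗
(2,3)X 0/2 ✗
(3,0)X 0/1 ✗
(3,2)O 2/3 ✓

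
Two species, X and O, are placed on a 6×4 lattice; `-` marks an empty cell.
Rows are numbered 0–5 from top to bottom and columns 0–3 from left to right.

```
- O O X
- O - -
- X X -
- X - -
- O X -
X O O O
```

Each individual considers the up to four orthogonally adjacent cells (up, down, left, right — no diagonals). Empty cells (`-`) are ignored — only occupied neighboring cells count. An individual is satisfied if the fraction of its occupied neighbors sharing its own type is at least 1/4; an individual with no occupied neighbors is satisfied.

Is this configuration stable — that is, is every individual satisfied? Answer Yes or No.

No

Row 0: (0,1)O 2/2 ok · (0,2)O 1/2 ok · (0,3)X 0/1 unhappy
Row 1: (1,1)O 1/2 ok
Row 2: (2,1)X 2/3 ok · (2,2)X 1/1 ok
Row 3: (3,1)X 1/2 ok
Row 4: (4,1)O 1/3 ok · (4,2)X 0/2 unhappy
Row 5: (5,0)X 0/1 unhappy · (5,1)O 2/3 ok · (5,2)O 2/3 ok · (5,3)O 1/1 ok
For instance (0,3) has only 0/1 same-type neighbors, below 1/4.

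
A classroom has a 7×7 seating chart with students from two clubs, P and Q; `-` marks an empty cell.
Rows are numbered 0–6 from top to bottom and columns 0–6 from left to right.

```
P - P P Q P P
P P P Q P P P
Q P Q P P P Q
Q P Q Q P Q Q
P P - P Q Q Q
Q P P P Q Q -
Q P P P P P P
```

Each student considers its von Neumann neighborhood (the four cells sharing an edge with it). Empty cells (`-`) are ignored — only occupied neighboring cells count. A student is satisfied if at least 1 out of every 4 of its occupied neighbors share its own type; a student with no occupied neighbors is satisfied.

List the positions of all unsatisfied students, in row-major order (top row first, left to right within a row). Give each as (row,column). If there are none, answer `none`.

Row 0: (0,0)P 1/1 satisfied · (0,2)P 2/2 satisfied · (0,3)P 1/3 satisfied · (0,4)Q 0/3 not · (0,5)P 2/3 satisfied · (0,6)P 2/2 satisfied
Row 1: (1,0)P 2/3 satisfied · (1,1)P 3/3 satisfied · (1,2)P 2/4 satisfied · (1,3)Q 0/4 not · (1,4)P 2/4 satisfied · (1,5)P 4/4 satisfied · (1,6)P 2/3 satisfied
Row 2: (2,0)Q 1/3 satisfied · (2,1)P 2/4 satisfied · (2,2)Q 1/4 satisfied · (2,3)P 1/4 satisfied · (2,4)P 4/4 satisfied · (2,5)P 2/4 satisfied · (2,6)Q 1/3 satisfied
Row 3: (3,0)Q 1/3 satisfied · (3,1)P 2/4 satisfied · (3,2)Q 2/3 satisfied · (3,3)Q 1/4 satisfied · (3,4)P 1/4 satisfied · (3,5)Q 2/4 satisfied · (3,6)Q 3/3 satisfied
Row 4: (4,0)P 1/3 satisfied · (4,1)P 3/3 satisfied · (4,3)P 1/3 satisfied · (4,4)Q 2/4 satisfied · (4,5)Q 4/4 satisfied · (4,6)Q 2/2 satisfied
Row 5: (5,0)Q 1/3 satisfied · (5,1)P 3/4 satisfied · (5,2)P 3/3 satisfied · (5,3)P 3/4 satisfied · (5,4)Q 2/4 satisfied · (5,5)Q 2/3 satisfied
Row 6: (6,0)Q 1/2 satisfied · (6,1)P 2/3 satisfied · (6,2)P 3/3 satisfied · (6,3)P 3/3 satisfied · (6,4)P 2/3 satisfied · (6,5)P 2/3 satisfied · (6,6)P 1/1 satisfied

(0,4), (1,3)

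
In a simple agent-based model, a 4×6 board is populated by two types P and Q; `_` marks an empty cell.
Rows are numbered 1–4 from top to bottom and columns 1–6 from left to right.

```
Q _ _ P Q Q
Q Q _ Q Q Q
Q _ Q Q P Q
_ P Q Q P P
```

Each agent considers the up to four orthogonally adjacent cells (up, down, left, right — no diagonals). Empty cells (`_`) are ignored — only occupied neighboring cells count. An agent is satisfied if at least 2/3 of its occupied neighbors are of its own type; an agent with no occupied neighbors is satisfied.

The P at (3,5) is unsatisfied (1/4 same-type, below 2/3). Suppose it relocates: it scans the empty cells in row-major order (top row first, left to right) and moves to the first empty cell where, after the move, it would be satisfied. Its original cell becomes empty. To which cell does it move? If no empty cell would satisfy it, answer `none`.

Vacating (3,5). Empty cells in order:
  (1,2): 0/2 same-type → still unsatisfied.
  (1,3): 1/1 same-type → satisfied — stop here.

(1,3)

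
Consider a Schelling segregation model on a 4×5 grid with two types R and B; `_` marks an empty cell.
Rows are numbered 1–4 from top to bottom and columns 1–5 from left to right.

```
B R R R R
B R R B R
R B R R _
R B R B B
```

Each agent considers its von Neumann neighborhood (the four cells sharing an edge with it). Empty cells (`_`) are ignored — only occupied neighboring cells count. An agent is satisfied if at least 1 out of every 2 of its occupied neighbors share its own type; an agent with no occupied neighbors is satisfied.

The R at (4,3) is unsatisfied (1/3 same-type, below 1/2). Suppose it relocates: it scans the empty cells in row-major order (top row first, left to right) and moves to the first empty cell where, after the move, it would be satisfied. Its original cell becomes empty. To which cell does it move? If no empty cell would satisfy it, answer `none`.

(3,5)

Vacating (4,3). Empty cells in order:
  (3,5): 2/3 same-type → satisfied — stop here.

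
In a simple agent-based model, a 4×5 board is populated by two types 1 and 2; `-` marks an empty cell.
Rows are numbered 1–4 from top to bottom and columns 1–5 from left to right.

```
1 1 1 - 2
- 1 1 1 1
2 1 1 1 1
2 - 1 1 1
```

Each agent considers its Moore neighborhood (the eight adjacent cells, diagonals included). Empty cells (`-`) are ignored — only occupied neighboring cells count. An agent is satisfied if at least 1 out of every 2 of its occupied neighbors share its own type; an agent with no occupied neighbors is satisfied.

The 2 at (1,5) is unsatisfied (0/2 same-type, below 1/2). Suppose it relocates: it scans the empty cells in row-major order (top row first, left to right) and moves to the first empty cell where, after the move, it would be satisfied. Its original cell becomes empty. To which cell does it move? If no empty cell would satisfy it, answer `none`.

Vacating (1,5). Empty cells in order:
  (1,4): 0/4 same-type → still unsatisfied.
  (2,1): 1/5 same-type → still unsatisfied.
  (4,2): 2/5 same-type → still unsatisfied.

none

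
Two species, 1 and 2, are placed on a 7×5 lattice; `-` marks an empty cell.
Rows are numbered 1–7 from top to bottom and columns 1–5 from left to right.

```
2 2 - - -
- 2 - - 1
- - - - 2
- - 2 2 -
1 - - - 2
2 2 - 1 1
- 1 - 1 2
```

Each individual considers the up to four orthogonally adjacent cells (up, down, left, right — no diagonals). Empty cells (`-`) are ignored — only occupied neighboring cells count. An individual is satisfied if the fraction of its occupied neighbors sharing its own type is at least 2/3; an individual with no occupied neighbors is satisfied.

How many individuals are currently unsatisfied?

10

(1,1)2 1/1 ✓
(1,2)2 2/2 ✓
(2,2)2 1/1 ✓
(2,5)1 0/1 ✗
(3,5)2 0/1 ✗
(4,3)2 1/1 ✓
(4,4)2 1/1 ✓
(5,1)1 0/1 ✗
(5,5)2 0/1 ✗
(6,1)2 1/2 ✗
(6,2)2 1/2 ✗
(6,4)1 2/2 ✓
(6,5)1 1/3 ✗
(7,2)1 0/1 ✗
(7,4)1 1/2 ✗
(7,5)2 0/2 ✗
Unsatisfied: (2,5), (3,5), (5,1), (5,5), (6,1), (6,2), (6,5), (7,2), (7,4), (7,5) — 10 in total.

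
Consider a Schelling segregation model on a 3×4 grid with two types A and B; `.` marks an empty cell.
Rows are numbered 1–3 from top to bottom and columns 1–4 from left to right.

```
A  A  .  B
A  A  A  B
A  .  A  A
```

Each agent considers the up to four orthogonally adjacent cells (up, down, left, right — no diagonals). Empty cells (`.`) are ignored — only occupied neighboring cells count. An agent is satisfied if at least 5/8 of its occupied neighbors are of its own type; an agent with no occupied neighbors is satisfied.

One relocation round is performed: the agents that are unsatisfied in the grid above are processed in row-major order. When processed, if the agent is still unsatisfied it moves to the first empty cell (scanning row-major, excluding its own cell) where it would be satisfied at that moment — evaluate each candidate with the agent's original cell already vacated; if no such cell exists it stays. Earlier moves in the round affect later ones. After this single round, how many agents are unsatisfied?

Initially unsatisfied (in order): (2,4), (3,4).
  (2,4): no empty cell satisfies it; stays.
  (3,4) → (1,3).
Resulting grid:
A A A B
A A A B
A . A .
Unsatisfied now: (1,4), (2,4).

2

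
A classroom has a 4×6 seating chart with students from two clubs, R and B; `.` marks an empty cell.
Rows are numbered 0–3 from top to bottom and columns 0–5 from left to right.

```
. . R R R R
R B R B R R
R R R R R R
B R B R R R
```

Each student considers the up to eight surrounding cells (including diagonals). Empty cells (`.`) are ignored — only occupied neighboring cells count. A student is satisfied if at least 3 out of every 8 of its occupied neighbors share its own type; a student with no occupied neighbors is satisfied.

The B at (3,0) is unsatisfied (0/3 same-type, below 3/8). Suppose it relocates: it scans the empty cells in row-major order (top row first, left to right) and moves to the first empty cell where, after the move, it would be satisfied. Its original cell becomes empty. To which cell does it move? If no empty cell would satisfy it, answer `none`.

(0,0)

Vacating (3,0). Empty cells in order:
  (0,0): 1/2 same-type → satisfied — stop here.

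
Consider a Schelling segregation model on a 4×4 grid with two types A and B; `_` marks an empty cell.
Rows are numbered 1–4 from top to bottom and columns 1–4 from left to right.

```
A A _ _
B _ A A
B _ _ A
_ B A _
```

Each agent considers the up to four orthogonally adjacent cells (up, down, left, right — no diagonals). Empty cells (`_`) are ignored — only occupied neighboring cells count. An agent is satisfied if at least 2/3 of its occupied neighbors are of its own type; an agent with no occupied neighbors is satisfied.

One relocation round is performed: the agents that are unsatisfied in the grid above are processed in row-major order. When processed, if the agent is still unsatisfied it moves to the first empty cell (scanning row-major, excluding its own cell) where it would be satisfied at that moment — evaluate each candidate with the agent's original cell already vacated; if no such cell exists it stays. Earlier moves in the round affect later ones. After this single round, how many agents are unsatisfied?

Initially unsatisfied (in order): (1,1), (2,1), (4,2), (4,3).
  (1,1) → (1,3).
  (2,1): now satisfied by earlier moves; stays.
  (4,2) → (3,2).
  (4,3): now satisfied by earlier moves; stays.
Resulting grid:
_ A A _
B _ A A
B B _ A
_ _ A _
All satisfied now.

0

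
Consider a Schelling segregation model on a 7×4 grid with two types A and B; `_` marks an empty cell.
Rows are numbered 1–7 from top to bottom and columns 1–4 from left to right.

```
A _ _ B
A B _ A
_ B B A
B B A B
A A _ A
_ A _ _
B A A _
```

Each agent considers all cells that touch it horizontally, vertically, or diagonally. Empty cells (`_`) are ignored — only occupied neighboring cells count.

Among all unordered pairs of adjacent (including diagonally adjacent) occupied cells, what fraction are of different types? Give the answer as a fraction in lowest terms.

Scan each occupied cell's neighbors to the right and below (and the two forward diagonals) so each pair is counted once.
From row 1: 2 unlike of 3 pairs (running 2/3).
From row 2: 3 unlike of 6 pairs (running 5/9).
From row 3: 4 unlike of 10 pairs (running 9/19).
From row 4: 7 unlike of 10 pairs (running 16/29).
From row 5: 0 unlike of 3 pairs (running 16/32).
From row 6: 1 unlike of 3 pairs (running 17/35).
From row 7: 1 unlike of 2 pairs (running 18/37).
Total adjacent occupied pairs: 37; unlike-type pairs: 18.
18/37 is already in lowest terms.

18/37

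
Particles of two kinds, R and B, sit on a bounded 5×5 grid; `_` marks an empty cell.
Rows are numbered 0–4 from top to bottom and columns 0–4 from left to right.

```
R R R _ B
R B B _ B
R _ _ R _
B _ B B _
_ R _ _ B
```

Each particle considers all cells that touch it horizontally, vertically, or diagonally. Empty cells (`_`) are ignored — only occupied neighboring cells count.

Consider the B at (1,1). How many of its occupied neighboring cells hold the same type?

1

Occupied neighbors of (1,1): (0,0)=R, (0,1)=R, (0,2)=R, (1,0)=R, (1,2)=B, (2,0)=R.
Same type (B): 1 of 6.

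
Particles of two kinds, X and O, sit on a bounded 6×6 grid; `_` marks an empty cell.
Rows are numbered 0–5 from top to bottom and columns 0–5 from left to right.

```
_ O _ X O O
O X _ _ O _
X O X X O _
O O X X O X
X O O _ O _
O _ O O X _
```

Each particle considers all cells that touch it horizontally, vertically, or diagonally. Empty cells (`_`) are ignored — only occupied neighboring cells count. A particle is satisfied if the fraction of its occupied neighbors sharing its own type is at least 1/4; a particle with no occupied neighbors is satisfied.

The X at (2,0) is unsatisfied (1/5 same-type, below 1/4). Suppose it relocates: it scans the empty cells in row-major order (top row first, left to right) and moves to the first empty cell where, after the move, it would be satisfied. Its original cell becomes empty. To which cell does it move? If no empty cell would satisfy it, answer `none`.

(0,0)

Vacating (2,0). Empty cells in order:
  (0,0): 1/3 same-type → satisfied — stop here.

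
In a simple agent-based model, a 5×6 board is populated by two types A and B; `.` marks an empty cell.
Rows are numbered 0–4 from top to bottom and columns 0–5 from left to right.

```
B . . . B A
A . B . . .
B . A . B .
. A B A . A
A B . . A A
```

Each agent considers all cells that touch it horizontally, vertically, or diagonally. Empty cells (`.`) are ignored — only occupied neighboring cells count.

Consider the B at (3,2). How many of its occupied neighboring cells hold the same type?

1

Occupied neighbors of (3,2): (2,2)=A, (3,1)=A, (3,3)=A, (4,1)=B.
Same type (B): 1 of 4.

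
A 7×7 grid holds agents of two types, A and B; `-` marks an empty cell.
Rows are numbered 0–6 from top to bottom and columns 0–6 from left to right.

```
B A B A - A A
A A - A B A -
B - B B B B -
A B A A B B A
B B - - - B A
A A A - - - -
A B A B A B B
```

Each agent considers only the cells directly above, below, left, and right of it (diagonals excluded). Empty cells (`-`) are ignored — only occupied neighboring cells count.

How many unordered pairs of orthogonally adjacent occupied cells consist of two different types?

26

Scan each occupied cell's neighbors to the right and below so each pair is counted once.
From row 0: 4 unlike of 8 pairs (running 4/8).
From row 1: 5 unlike of 7 pairs (running 9/15).
From row 2: 3 unlike of 8 pairs (running 12/23).
From row 3: 5 unlike of 10 pairs (running 17/33).
From row 4: 3 unlike of 4 pairs (running 20/37).
From row 5: 1 unlike of 5 pairs (running 21/42).
From row 6: 5 unlike of 6 pairs (running 26/48).
Total adjacent occupied pairs: 48; unlike-type pairs: 26.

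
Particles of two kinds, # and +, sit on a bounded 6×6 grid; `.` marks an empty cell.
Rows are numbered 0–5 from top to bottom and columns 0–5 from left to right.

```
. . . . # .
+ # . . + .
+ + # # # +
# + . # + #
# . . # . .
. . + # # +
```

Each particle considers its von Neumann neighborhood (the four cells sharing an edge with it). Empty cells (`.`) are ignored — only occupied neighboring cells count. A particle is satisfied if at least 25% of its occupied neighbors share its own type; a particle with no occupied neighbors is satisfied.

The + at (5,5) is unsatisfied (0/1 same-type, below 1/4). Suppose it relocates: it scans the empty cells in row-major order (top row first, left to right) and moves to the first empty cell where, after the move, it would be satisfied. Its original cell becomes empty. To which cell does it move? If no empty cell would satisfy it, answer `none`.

(0,0)

Vacating (5,5). Empty cells in order:
  (0,0): 1/1 same-type → satisfied — stop here.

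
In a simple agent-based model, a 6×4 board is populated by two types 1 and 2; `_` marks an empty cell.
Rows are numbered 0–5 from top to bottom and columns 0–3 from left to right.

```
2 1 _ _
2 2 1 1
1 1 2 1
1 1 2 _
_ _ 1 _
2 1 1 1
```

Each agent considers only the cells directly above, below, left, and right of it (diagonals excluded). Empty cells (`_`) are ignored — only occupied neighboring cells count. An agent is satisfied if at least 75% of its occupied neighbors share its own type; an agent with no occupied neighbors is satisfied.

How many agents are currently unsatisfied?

14

(0,0)2 1/2 ✗
(0,1)1 0/2 ✗
(1,0)2 2/3 ✗
(1,1)2 1/4 ✗
(1,2)1 1/3 ✗
(1,3)1 2/2 ✓
(2,0)1 2/3 ✗
(2,1)1 2/4 ✗
(2,2)2 1/4 ✗
(2,3)1 1/2 ✗
(3,0)1 2/2 ✓
(3,1)1 2/3 ✗
(3,2)2 1/3 ✗
(4,2)1 1/2 ✗
(5,0)2 0/1 ✗
(5,1)1 1/2 ✗
(5,2)1 3/3 ✓
(5,3)1 1/1 ✓
Unsatisfied: (0,0), (0,1), (1,0), (1,1), (1,2), (2,0), (2,1), (2,2), (2,3), (3,1), (3,2), (4,2), (5,0), (5,1) — 14 in total.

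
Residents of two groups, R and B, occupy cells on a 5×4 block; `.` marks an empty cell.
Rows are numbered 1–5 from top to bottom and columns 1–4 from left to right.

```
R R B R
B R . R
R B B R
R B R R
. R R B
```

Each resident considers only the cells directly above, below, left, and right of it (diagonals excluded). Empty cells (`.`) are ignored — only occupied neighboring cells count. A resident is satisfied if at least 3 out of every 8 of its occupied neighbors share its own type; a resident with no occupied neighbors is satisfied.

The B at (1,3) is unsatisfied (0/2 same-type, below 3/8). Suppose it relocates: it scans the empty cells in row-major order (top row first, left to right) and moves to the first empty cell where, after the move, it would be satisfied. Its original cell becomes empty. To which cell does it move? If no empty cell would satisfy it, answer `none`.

Vacating (1,3). Empty cells in order:
  (2,3): 1/3 same-type → still unsatisfied.
  (5,1): 0/2 same-type → still unsatisfied.

none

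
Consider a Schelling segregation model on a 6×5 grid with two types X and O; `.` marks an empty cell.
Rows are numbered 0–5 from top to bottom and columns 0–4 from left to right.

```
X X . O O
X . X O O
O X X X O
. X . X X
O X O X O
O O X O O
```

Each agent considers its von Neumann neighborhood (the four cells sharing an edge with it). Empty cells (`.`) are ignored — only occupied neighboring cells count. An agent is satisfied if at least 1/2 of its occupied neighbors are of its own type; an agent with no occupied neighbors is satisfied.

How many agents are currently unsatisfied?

10

Row 0: (0,0)X 2/2 satisfied · (0,1)X 1/1 satisfied · (0,3)O 2/2 satisfied · (0,4)O 2/2 satisfied
Row 1: (1,0)X 1/2 satisfied · (1,2)X 1/2 satisfied · (1,3)O 2/4 satisfied · (1,4)O 3/3 satisfied
Row 2: (2,0)O 0/2 not · (2,1)X 2/3 satisfied · (2,2)X 3/3 satisfied · (2,3)X 2/4 satisfied · (2,4)O 1/3 not
Row 3: (3,1)X 2/2 satisfied · (3,3)X 3/3 satisfied · (3,4)X 1/3 not
Row 4: (4,0)O 1/2 satisfied · (4,1)X 1/4 not · (4,2)O 0/3 not · (4,3)X 1/4 not · (4,4)O 1/3 not
Row 5: (5,0)O 2/2 satisfied · (5,1)O 1/3 not · (5,2)X 0/3 not · (5,3)O 1/3 not · (5,4)O 2/2 satisfied
Unsatisfied: (2,0), (2,4), (3,4), (4,1), (4,2), (4,3), (4,4), (5,1), (5,2), (5,3) — 10 in total.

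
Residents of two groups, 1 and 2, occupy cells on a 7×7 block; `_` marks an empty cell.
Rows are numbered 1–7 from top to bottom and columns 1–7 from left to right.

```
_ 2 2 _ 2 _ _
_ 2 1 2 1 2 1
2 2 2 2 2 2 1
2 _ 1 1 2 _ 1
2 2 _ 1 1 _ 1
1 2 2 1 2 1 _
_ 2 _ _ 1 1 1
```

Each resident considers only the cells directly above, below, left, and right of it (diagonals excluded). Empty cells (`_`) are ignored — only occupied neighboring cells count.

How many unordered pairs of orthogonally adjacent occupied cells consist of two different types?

21

Scan each occupied cell's neighbors to the right and below so each pair is counted once.
Row 1: 2(1,2)–2(1,3)= 2(1,2)–2(2,2)= 2(1,3)–1(2,3)≠ 2(1,5)–1(2,5)≠  → 2/4 unlike.
Row 2: 2(2,2)–1(2,3)≠ 2(2,2)–2(3,2)= 1(2,3)–2(2,4)≠ 1(2,3)–2(3,3)≠ 2(2,4)–1(2,5)≠ 2(2,4)–2(3,4)= 1(2,5)–2(2,6)≠ 1(2,5)–2(3,5)≠ 2(2,6)–1(2,7)≠ 2(2,6)–2(3,6)= 1(2,7)–1(3,7)=  → 7/11 unlike.
Row 3: 2(3,1)–2(3,2)= 2(3,1)–2(4,1)= 2(3,2)–2(3,3)= 2(3,3)–2(3,4)= 2(3,3)–1(4,3)≠ 2(3,4)–2(3,5)= 2(3,4)–1(4,4)≠ 2(3,5)–2(3,6)= 2(3,5)–2(4,5)= 2(3,6)–1(3,7)≠ 1(3,7)–1(4,7)=  → 3/11 unlike.
Row 4: 2(4,1)–2(5,1)= 1(4,3)–1(4,4)= 1(4,4)–2(4,5)≠ 1(4,4)–1(5,4)= 2(4,5)–1(5,5)≠ 1(4,7)–1(5,7)=  → 2/6 unlike.
Row 5: 2(5,1)–2(5,2)= 2(5,1)–1(6,1)≠ 2(5,2)–2(6,2)= 1(5,4)–1(5,5)= 1(5,4)–1(6,4)= 1(5,5)–2(6,5)≠  → 2/6 unlike.
Row 6: 1(6,1)–2(6,2)≠ 2(6,2)–2(6,3)= 2(6,2)–2(7,2)= 2(6,3)–1(6,4)≠ 1(6,4)–2(6,5)≠ 2(6,5)–1(6,6)≠ 2(6,5)–1(7,5)≠ 1(6,6)–1(7,6)=  → 5/8 unlike.
Row 7: 1(7,5)–1(7,6)= 1(7,6)–1(7,7)=  → 0/2 unlike.
Total adjacent occupied pairs: 48; unlike-type pairs: 21.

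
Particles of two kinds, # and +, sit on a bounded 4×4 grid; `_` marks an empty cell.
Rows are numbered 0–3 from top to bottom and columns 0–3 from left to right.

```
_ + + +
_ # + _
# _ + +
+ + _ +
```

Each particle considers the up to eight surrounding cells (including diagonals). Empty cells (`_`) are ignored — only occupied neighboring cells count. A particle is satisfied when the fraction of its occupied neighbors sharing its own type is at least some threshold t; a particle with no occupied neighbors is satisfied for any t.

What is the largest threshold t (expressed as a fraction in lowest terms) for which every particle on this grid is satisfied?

Row 0: (0,1)+ 2/3 · (0,2)+ 3/4 · (0,3)+ 2/2
Row 1: (1,1)# 1/5 · (1,2)+ 5/6
Row 2: (2,0)# 1/3 · (2,2)+ 4/5 · (2,3)+ 3/3
Row 3: (3,0)+ 1/2 · (3,1)+ 2/3 · (3,3)+ 2/2
The smallest same-type fraction is 1/5 at (1,1), which reduces to 1/5. Any threshold above that leaves this particle unsatisfied.

1/5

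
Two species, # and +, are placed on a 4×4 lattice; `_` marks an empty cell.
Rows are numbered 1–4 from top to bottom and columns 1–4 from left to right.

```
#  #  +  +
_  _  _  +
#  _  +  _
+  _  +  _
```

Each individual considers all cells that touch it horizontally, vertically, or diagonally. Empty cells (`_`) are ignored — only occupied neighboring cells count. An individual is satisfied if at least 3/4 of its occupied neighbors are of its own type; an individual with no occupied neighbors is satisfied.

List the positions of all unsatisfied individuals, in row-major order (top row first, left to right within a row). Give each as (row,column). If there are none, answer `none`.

(1,2), (1,3), (3,1), (4,1)

Row 1: (1,1)# 1/1 satisfied · (1,2)# 1/2 not · (1,3)+ 2/3 not · (1,4)+ 2/2 satisfied
Row 2: (2,4)+ 3/3 satisfied
Row 3: (3,1)# 0/1 not · (3,3)+ 2/2 satisfied
Row 4: (4,1)+ 0/1 not · (4,3)+ 1/1 satisfied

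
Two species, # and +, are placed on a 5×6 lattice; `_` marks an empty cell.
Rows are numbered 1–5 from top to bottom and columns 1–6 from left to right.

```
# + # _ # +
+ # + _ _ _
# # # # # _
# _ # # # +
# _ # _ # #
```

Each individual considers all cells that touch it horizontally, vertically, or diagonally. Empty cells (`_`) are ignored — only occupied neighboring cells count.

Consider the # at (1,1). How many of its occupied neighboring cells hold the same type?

Occupied neighbors of (1,1): (1,2)=+, (2,1)=+, (2,2)=#.
Same type (#): 1 of 3.

1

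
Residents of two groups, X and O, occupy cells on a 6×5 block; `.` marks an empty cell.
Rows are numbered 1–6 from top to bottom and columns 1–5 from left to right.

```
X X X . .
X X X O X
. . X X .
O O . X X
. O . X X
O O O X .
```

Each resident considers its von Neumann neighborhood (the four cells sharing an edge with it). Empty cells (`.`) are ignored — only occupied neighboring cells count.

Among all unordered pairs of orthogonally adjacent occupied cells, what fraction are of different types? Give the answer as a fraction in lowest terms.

1/6

Scan each occupied cell's neighbors to the right and below so each pair is counted once.
From row 1: 0 unlike of 5 pairs (running 0/5).
From row 2: 3 unlike of 6 pairs (running 3/11).
From row 3: 0 unlike of 2 pairs (running 3/13).
From row 4: 0 unlike of 5 pairs (running 3/18).
From row 5: 0 unlike of 3 pairs (running 3/21).
From row 6: 1 unlike of 3 pairs (running 4/24).
Total adjacent occupied pairs: 24; unlike-type pairs: 4.
4/24 reduces to 1/6.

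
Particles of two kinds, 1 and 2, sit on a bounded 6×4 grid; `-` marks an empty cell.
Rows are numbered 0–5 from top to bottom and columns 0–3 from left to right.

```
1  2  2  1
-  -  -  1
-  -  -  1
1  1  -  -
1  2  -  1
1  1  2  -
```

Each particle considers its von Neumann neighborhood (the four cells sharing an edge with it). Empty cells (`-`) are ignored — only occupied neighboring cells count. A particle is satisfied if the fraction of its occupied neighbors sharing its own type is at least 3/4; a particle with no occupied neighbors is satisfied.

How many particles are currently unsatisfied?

9

(0,0)1 0/1 ✗
(0,1)2 1/2 ✗
(0,2)2 1/2 ✗
(0,3)1 1/2 ✗
(1,3)1 2/2 ✓
(2,3)1 1/1 ✓
(3,0)1 2/2 ✓
(3,1)1 1/2 ✗
(4,0)1 2/3 ✗
(4,1)2 0/3 ✗
(4,3)1 0/0 ✓
(5,0)1 2/2 ✓
(5,1)1 1/3 ✗
(5,2)2 0/1 ✗
Unsatisfied: (0,0), (0,1), (0,2), (0,3), (3,1), (4,0), (4,1), (5,1), (5,2) — 9 in total.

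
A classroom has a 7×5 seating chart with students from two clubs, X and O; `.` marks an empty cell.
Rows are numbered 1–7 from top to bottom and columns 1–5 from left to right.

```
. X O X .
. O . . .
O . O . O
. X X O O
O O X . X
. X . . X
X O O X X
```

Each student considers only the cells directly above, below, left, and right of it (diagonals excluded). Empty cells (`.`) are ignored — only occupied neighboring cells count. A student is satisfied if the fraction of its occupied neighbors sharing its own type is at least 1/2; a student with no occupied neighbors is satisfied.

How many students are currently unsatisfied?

9

(1,2)X 0/2 ✗
(1,3)O 0/2 ✗
(1,4)X 0/1 ✗
(2,2)O 0/1 ✗
(3,1)O 0/0 ✓
(3,3)O 0/1 ✗
(3,5)O 1/1 ✓
(4,2)X 1/2 ✓
(4,3)X 2/4 ✓
(4,4)O 1/2 ✓
(4,5)O 2/3 ✓
(5,1)O 1/1 ✓
(5,2)O 1/4 ✗
(5,3)X 1/2 ✓
(5,5)X 1/2 ✓
(6,2)X 0/2 ✗
(6,5)X 2/2 ✓
(7,1)X 0/1 ✗
(7,2)O 1/3 ✗
(7,3)O 1/2 ✓
(7,4)X 1/2 ✓
(7,5)X 2/2 ✓
Unsatisfied: (1,2), (1,3), (1,4), (2,2), (3,3), (5,2), (6,2), (7,1), (7,2) — 9 in total.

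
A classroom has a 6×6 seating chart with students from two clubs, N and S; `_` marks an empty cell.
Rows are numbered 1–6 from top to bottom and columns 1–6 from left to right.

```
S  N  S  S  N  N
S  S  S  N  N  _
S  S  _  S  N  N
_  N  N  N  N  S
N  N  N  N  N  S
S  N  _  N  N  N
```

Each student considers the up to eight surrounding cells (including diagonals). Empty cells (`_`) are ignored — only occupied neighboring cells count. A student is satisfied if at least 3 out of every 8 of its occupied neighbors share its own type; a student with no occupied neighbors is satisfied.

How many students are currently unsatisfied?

(1,1)S 2/3 ✓
(1,2)N 0/5 ✗
(1,3)S 3/5 ✓
(1,4)S 2/5 ✓
(1,5)N 3/4 ✓
(1,6)N 2/2 ✓
(2,1)S 4/5 ✓
(2,2)S 6/7 ✓
(2,3)S 5/7 ✓
(2,4)N 3/7 ✓
(2,5)N 5/7 ✓
(3,1)S 3/4 ✓
(3,2)S 4/6 ✓
(3,4)S 1/7 ✗
(3,5)N 5/7 ✓
(3,6)N 3/4 ✓
(4,2)N 4/6 ✓
(4,3)N 5/7 ✓
(4,4)N 6/7 ✓
(4,5)N 5/8 ✓
(4,6)S 1/5 ✗
(5,1)N 3/4 ✓
(5,2)N 5/6 ✓
(5,3)N 7/7 ✓
(5,4)N 7/7 ✓
(5,5)N 6/8 ✓
(5,6)S 1/5 ✗
(6,1)S 0/3 ✗
(6,2)N 3/4 ✓
(6,4)N 4/4 ✓
(6,5)N 4/5 ✓
(6,6)N 2/3 ✓
Unsatisfied: (1,2), (3,4), (4,6), (5,6), (6,1) — 5 in total.

5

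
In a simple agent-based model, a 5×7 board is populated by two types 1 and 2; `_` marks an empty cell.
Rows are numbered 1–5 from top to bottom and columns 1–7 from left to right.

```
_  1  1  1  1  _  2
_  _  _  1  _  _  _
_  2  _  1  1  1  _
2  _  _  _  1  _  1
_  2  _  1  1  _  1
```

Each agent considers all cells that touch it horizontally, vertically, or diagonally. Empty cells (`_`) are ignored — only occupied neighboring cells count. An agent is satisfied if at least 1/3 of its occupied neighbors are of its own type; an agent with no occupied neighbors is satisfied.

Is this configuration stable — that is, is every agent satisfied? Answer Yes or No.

Row 1: (1,2)1 1/1 satisfied · (1,3)1 3/3 satisfied · (1,4)1 3/3 satisfied · (1,5)1 2/2 satisfied · (1,7)2 0/0 satisfied
Row 2: (2,4)1 5/5 satisfied
Row 3: (3,2)2 1/1 satisfied · (3,4)1 3/3 satisfied · (3,5)1 4/4 satisfied · (3,6)1 3/3 satisfied
Row 4: (4,1)2 2/2 satisfied · (4,5)1 5/5 satisfied · (4,7)1 2/2 satisfied
Row 5: (5,2)2 1/1 satisfied · (5,4)1 2/2 satisfied · (5,5)1 2/2 satisfied · (5,7)1 1/1 satisfied
All meet the threshold, so the configuration is stable.

Yes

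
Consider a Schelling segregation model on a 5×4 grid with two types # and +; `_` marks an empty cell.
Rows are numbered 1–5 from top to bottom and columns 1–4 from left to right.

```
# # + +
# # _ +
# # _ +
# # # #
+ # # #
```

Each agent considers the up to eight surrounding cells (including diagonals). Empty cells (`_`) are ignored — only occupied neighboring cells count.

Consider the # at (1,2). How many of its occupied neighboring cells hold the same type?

Occupied neighbors of (1,2): (1,1)=#, (1,3)=+, (2,1)=#, (2,2)=#.
Same type (#): 3 of 4.

3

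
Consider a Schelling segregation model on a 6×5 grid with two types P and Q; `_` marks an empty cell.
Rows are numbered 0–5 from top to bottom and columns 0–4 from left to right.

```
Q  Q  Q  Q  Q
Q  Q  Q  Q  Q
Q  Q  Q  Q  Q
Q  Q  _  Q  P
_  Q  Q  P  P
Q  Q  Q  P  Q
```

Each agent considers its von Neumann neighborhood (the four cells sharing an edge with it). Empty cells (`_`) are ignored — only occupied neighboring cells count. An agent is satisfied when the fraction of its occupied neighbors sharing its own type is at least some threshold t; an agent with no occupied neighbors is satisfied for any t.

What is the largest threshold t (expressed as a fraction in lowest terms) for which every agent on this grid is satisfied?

Row 0: (0,0)Q 2/2 · (0,1)Q 3/3 · (0,2)Q 3/3 · (0,3)Q 3/3 · (0,4)Q 2/2
Row 1: (1,0)Q 3/3 · (1,1)Q 4/4 · (1,2)Q 4/4 · (1,3)Q 4/4 · (1,4)Q 3/3
Row 2: (2,0)Q 3/3 · (2,1)Q 4/4 · (2,2)Q 3/3 · (2,3)Q 4/4 · (2,4)Q 2/3
Row 3: (3,0)Q 2/2 · (3,1)Q 3/3 · (3,3)Q 1/3 · (3,4)P 1/3
Row 4: (4,1)Q 3/3 · (4,2)Q 2/3 · (4,3)P 2/4 · (4,4)P 2/3
Row 5: (5,0)Q 1/1 · (5,1)Q 3/3 · (5,2)Q 2/3 · (5,3)P 1/3 · (5,4)Q 0/2
The smallest same-type fraction is 0/2 at (5,4), which reduces to 0/1. Any threshold above that leaves this agent unsatisfied.

0/1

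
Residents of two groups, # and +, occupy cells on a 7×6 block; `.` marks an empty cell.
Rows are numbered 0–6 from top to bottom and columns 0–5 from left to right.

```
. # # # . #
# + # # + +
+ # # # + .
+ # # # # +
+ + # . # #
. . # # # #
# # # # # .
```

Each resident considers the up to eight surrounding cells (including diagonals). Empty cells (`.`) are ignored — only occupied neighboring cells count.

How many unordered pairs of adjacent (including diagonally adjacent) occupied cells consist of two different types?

Scan each occupied cell's neighbors to the right and below (and the two forward diagonals) so each pair is counted once.
From row 0: 5 unlike of 13 pairs (running 5/13).
From row 1: 8 unlike of 19 pairs (running 13/32).
From row 2: 6 unlike of 18 pairs (running 19/50).
From row 3: 7 unlike of 18 pairs (running 26/68).
From row 4: 2 unlike of 11 pairs (running 28/79).
From row 5: 0 unlike of 12 pairs (running 28/91).
From row 6: 0 unlike of 4 pairs (running 28/95).
Total adjacent occupied pairs: 95; unlike-type pairs: 28.

28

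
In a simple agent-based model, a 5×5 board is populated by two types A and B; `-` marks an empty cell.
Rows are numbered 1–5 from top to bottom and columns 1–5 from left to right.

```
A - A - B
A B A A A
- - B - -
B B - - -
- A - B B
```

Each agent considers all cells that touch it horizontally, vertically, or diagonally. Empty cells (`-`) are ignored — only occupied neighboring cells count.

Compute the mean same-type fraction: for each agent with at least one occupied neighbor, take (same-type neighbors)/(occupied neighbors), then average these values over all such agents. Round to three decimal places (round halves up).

0.510

Row 1: (1,1)A 1/2 · (1,3)A 2/3 · (1,5)B 0/2
Row 2: (2,1)A 1/2 · (2,2)B 1/5 · (2,3)A 2/4 · (2,4)A 3/5 · (2,5)A 1/2
Row 3: (3,3)B 2/4
Row 4: (4,1)B 1/2 · (4,2)B 2/3
Row 5: (5,2)A 0/2 · (5,4)B 1/1 · (5,5)B 1/1
Sum over 14 agents: 1/2 + 2/3 + 0/2 + 1/2 + 1/5 + 2/4 + 3/5 + 1/2 + 2/4 + 1/2 + 2/3 + 0/2 + 1/1 + 1/1 = 107/15; mean = 107/15 ÷ 14 = 107/210 = 0.509523… → 0.510.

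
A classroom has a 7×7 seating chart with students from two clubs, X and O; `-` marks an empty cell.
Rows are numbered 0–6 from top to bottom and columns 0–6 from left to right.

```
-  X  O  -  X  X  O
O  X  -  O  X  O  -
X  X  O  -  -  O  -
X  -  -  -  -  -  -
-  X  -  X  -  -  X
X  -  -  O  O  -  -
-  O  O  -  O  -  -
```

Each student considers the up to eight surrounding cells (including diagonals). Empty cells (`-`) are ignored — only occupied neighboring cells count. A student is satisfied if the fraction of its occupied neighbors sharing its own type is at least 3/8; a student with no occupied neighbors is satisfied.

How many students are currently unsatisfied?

Row 0: (0,1)X 1/3 not · (0,2)O 1/3 not · (0,4)X 2/4 satisfied · (0,5)X 2/4 satisfied · (0,6)O 1/2 satisfied
Row 1: (1,0)O 0/4 not · (1,1)X 3/6 satisfied · (1,3)O 2/4 satisfied · (1,4)X 2/5 satisfied · (1,5)O 2/5 satisfied
Row 2: (2,0)X 3/4 satisfied · (2,1)X 3/5 satisfied · (2,2)O 1/3 not · (2,5)O 1/2 satisfied
Row 3: (3,0)X 3/3 satisfied
Row 4: (4,1)X 2/2 satisfied · (4,3)X 0/2 not · (4,6)X 0/0 satisfied
Row 5: (5,0)X 1/2 satisfied · (5,3)O 3/4 satisfied · (5,4)O 2/3 satisfied
Row 6: (6,1)O 1/2 satisfied · (6,2)O 2/2 satisfied · (6,4)O 2/2 satisfied
Unsatisfied: (0,1), (0,2), (1,0), (2,2), (4,3) — 5 in total.

5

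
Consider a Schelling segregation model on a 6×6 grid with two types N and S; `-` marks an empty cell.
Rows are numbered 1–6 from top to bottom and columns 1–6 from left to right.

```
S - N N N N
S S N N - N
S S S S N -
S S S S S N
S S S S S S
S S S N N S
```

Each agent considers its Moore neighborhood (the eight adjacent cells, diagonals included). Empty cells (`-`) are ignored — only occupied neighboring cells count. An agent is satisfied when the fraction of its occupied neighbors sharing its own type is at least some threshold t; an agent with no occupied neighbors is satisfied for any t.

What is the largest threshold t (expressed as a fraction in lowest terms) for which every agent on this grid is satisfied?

1/5

Row 1: (1,1)S 2/2 · (1,3)N 3/4 · (1,4)N 4/4 · (1,5)N 4/4 · (1,6)N 2/2
Row 2: (2,1)S 4/4 · (2,2)S 5/7 · (2,3)N 3/7 · (2,4)N 5/7 · (2,6)N 3/3
Row 3: (3,1)S 5/5 · (3,2)S 7/8 · (3,3)S 6/8 · (3,4)S 4/7 · (3,5)N 3/6
Row 4: (4,1)S 5/5 · (4,2)S 8/8 · (4,3)S 8/8 · (4,4)S 7/8 · (4,5)S 5/7 · (4,6)N 1/4
Row 5: (5,1)S 5/5 · (5,2)S 8/8 · (5,3)S 7/8 · (5,4)S 6/8 · (5,5)S 5/8 · (5,6)S 3/5
Row 6: (6,1)S 3/3 · (6,2)S 5/5 · (6,3)S 4/5 · (6,4)N 1/5 · (6,5)N 1/5 · (6,6)S 2/3
The smallest same-type fraction is 1/5 at (6,4), which reduces to 1/5. Any threshold above that leaves this agent unsatisfied.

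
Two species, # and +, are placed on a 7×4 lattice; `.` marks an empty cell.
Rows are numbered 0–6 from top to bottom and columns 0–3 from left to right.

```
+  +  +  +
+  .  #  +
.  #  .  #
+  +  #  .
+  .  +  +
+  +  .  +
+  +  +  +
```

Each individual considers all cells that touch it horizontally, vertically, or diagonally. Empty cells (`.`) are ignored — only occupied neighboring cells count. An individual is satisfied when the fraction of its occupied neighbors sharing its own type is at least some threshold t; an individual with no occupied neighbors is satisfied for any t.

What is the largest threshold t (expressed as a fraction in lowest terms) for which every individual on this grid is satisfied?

1/3

Row 0: (0,0)+ 2/2 · (0,1)+ 3/4 · (0,2)+ 3/4 · (0,3)+ 2/3
Row 1: (1,0)+ 2/3 · (1,2)# 2/6 · (1,3)+ 2/4
Row 2: (2,1)# 2/5 · (2,3)# 2/3
Row 3: (3,0)+ 2/3 · (3,1)+ 3/5 · (3,2)# 2/5
Row 4: (4,0)+ 4/4 · (4,2)+ 4/5 · (4,3)+ 2/3
Row 5: (5,0)+ 4/4 · (5,1)+ 6/6 · (5,3)+ 4/4
Row 6: (6,0)+ 3/3 · (6,1)+ 4/4 · (6,2)+ 4/4 · (6,3)+ 2/2
The smallest same-type fraction is 2/6 at (1,2), which reduces to 1/3. Any threshold above that leaves this individual unsatisfied.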